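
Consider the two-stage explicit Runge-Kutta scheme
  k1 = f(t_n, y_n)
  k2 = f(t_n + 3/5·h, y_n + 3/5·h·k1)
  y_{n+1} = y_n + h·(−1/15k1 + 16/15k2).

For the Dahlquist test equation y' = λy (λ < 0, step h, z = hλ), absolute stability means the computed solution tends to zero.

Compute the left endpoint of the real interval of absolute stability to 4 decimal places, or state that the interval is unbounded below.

Set f=λy, z=hλ:
  k1=λy_n ⇒ h·k1=z·y_n;  k2=λ(1+3/5z)y_n ⇒ h·k2=z(1+3/5z)y_n
  y_{n+1}/y_n = 1 − 1/15z + 16/15z(1+3/5z) = 1 + z + 16/25z²
  ⇒ R(z) = 1 + z + 16/25z².

Find x<0 with |R(x)|<1.
x=-0.51: |R|=0.6565
R=1: x+16/25x²=0 ⇒ x=−25/16=-1.5625; min R=1−1/(4·16/25)=0.6094>−1
Confirm numerically:
  x=-1.507: |R|=0.94647 <1
  x=-1.195: |R|=0.71894 <1
  x=-1.187: |R|=0.71474 <1
  x=-1.872: |R|=1.37081 >1
  x=-1.678: |R|=1.12404 >1
  x=-1.631: |R|=1.07150 >1
Interval (-1.5625, 0).

z* = -1.5625.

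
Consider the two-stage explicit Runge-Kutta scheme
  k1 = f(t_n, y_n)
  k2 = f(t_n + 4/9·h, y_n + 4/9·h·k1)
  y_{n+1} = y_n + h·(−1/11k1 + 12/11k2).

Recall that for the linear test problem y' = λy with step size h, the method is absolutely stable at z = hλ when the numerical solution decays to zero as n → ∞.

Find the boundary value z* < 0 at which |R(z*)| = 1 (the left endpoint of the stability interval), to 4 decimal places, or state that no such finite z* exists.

z* = -2.0625.

Set f=λy, z=hλ:
  k1=λy_n ⇒ h·k1=z·y_n;  k2=λ(1+4/9z)y_n ⇒ h·k2=z(1+4/9z)y_n
  y_{n+1}/y_n = 1 − 1/11z + 12/11z(1+4/9z) = 1 + z + 16/33z²
  so R(z) = 1 + z + 16/33z².

Solve |R(x)|<1 on ℝ⁻.
x=-0.32: |R|=0.7296
R=1: x+16/33x²=0 ⇒ x=−33/16=-2.0625; min R=1−1/(4·16/33)=0.4844>−1
Confirm numerically:
  x=-1.732: |R|=0.72246 <1
  x=-1.167: |R|=0.49331 <1
  x=-0.828: |R|=0.50440 <1
  x=-2.569: |R|=1.63088 >1
  x=-2.337: |R|=1.31103 >1
  x=-2.107: |R|=1.04546 >1
So |R|<1 on (-2.0625, 0).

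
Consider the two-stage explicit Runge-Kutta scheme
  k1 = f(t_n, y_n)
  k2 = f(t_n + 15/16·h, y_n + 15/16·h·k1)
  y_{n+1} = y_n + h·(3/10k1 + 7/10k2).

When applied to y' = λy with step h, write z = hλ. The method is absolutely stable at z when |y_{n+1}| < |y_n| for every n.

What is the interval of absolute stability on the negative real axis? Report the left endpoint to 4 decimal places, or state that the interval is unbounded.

z∈(-1.5238,0).

Test eqn y'=λy, z=hλ:
  k1=λy_n ⇒ h·k1=z·y_n;  k2=λ(1+15/16z)y_n ⇒ h·k2=z(1+15/16z)y_n
  y_{n+1}/y_n = 1 + 3/10z + 7/10z(1+15/16z) = 1 + z + 21/32z²
  Hence R(z) = 1 + z + 21/32z².

Find x<0 with |R(x)|<1.
x=-0.58: |R|=0.6408
R=1: x+21/32x²=0 ⇒ x=−32/21=-1.5238; min R=1−1/(4·21/32)=0.6190>−1
Confirm numerically:
  x=-1.499: |R|=0.97559 <1
  x=-1.417: |R|=0.90068 <1
  x=-1.015: |R|=0.66109 <1
  x=-0.812: |R|=0.62069 <1
  x=-2.117: |R|=1.82411 >1
  x=-2.052: |R|=1.71127 >1
  x=-2.028: |R|=1.67101 >1
Stable set (-1.5238, 0).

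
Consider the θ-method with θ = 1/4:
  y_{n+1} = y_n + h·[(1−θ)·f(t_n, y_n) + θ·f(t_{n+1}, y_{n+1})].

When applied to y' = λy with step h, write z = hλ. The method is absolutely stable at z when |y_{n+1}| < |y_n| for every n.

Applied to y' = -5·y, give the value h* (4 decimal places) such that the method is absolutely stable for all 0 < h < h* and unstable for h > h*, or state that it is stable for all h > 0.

(-4.0000,0); λ=-5 ⇒ h* = (4)/5 = 0.8000.

Set f=λy, z=hλ:
  y_{n+1} = y_n + z·[3/4·y_n + 1/4·y_{n+1}] ⇒ (1 − 1/4z)y_{n+1} = (1 + 3/4z)y_n
  R(z) = (1 + 3/4z)/(1 − 1/4z).

Solve |R(x)|<1 on ℝ⁻.
x=-1.1: |R|=0.1373
R=−1: 1+3/4x = −1+1/4x ⇒ -1/2x=2 ⇒ x=2/(-1/2)=-4.0000
Confirm numerically:
  x=-3.537: |R|=0.87714 <1
  x=-2.618: |R|=0.58235 <1
  x=-2.485: |R|=0.53277 <1
  x=-4.381: |R|=1.09092 >1
  x=-4.380: |R|=1.09069 >1
  x=-4.034: |R|=1.00846 >1
So |R|<1 on (-4.0000, 0).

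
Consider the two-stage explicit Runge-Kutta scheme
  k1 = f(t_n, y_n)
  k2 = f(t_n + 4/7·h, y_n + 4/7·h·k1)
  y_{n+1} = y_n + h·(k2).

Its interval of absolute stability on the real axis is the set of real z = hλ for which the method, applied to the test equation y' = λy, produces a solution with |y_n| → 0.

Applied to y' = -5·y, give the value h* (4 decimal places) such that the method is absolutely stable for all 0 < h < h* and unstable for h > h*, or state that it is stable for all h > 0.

On y'=λy, z=hλ:
  k1=λy_n ⇒ h·k1=z·y_n;  k2=λ(1+4/7z)y_n ⇒ h·k2=z(1+4/7z)y_n
  y_{n+1}/y_n = 1 + z(1+4/7z) = 1 + z + 4/7z²
  Hence R(z) = 1 + z + 4/7z².

Boundary: |R(x)|=1, x<0.
x=-0.41: |R|=0.6861
R=1: x+4/7x²=0 ⇒ x=−7/4=-1.7500; min R=1−1/(4·4/7)=0.5625>−1
Confirm numerically:
  x=-1.436: |R|=0.74234 <1
  x=-1.310: |R|=0.67063 <1
  x=-1.101: |R|=0.59169 <1
  x=-0.908: |R|=0.56312 <1
  x=-2.013: |R|=1.30253 >1
  x=-1.856: |R|=1.11242 >1
So |R|<1 on (-1.7500, 0).

(-1.7500,0); λ=-5 ⇒ h* = (7/4)/5 = 0.3500.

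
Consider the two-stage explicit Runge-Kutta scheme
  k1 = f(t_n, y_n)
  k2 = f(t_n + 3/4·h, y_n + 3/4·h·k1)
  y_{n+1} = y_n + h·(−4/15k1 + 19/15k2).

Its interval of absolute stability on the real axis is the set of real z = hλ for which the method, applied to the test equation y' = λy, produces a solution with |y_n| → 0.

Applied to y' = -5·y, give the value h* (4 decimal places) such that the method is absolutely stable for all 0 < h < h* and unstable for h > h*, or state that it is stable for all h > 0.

Set f=λy, z=hλ:
  k1=λy_n ⇒ h·k1=z·y_n;  k2=λ(1+3/4z)y_n ⇒ h·k2=z(1+3/4z)y_n
  y_{n+1}/y_n = 1 − 4/15z + 19/15z(1+3/4z) = 1 + z + 19/20z²
  R(z) = 1 + z + 19/20z².

Boundary: |R(x)|=1, x<0.
x=-1.64: |R|=1.9151
R=1: x+19/20x²=0 ⇒ x=−20/19=-1.0526; min R=1−1/(4·19/20)=0.7368>−1
Confirm numerically:
  x=-0.815: |R|=0.81601 <1
  x=-0.787: |R|=0.80140 <1
  x=-0.706: |R|=0.76751 <1
  x=-0.528: |R|=0.73684 <1
  x=-1.190: |R|=1.15529 >1
  x=-1.178: |R|=1.14030 >1
Stable set (-1.0526, 0).

(-1.0526,0); λ=-5 ⇒ h* = (20/19)/5 = 0.2105.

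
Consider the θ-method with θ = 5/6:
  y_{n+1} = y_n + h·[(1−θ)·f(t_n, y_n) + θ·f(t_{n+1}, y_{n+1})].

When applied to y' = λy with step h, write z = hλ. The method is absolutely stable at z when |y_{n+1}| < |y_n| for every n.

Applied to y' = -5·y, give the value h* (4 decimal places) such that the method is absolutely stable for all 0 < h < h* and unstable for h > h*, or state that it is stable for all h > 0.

interval (−∞, 0). Any h>0 works for λ=-5.

With y'=λy (z=hλ):
  y_{n+1} = y_n + z·[1/6·y_n + 5/6·y_{n+1}] ⇒ (1 − 5/6z)y_{n+1} = (1 + 1/6z)y_n
  so R(z) = (1 + 1/6z)/(1 − 5/6z).

Find x<0 with |R(x)|<1.
x=-1.18: |R|=0.4050
x=-2: |R|=0.2500
x=-10: |R|=0.0714
x=-100: |R|=0.1858
θ=5/6≥1/2 ⇒ |1+1/6x|<|1−5/6x| ∀x<0 ⇒ unbounded interval.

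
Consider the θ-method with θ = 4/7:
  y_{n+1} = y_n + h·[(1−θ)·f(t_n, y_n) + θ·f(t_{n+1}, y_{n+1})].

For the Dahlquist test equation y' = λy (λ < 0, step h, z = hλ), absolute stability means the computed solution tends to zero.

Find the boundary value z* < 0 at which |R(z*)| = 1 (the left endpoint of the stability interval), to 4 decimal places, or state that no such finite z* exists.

interval (−∞, 0).

Test eqn y'=λy, z=hλ:
  y_{n+1} = y_n + z·[3/7·y_n + 4/7·y_{n+1}] ⇒ (1 − 4/7z)y_{n+1} = (1 + 3/7z)y_n
  Hence R(z) = (1 + 3/7z)/(1 − 4/7z).

Need |R(x)|<1, x<0.
x=-0.37: |R|=0.6946
x=-2: |R|=0.0667
x=-10: |R|=0.4894
x=-100: |R|=0.7199
θ=4/7≥1/2 ⇒ |1+3/7x|<|1−4/7x| ∀x<0 ⇒ stable on all of ℝ⁻.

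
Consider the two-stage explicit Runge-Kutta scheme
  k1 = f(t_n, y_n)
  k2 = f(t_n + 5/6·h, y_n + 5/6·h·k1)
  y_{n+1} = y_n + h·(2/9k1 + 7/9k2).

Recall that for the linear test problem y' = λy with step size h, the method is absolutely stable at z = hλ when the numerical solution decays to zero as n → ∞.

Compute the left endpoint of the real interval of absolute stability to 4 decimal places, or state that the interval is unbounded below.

On y'=λy, z=hλ:
  k1=λy_n ⇒ h·k1=z·y_n;  k2=λ(1+5/6z)y_n ⇒ h·k2=z(1+5/6z)y_n
  y_{n+1}/y_n = 1 + 2/9z + 7/9z(1+5/6z) = 1 + z + 35/54z²
  ⇒ R(z) = 1 + z + 35/54z².

Need |R(x)|<1, x<0.
x=-0.47: |R|=0.6732
R=1: x+35/54x²=0 ⇒ x=−54/35=-1.5429; min R=1−1/(4·35/54)=0.6143>−1
Confirm numerically:
  x=-1.468: |R|=0.92877 <1
  x=-1.239: |R|=0.75599 <1
  x=-1.014: |R|=0.65242 <1
  x=-2.074: |R|=1.71399 >1
  x=-1.688: |R|=1.15880 >1
  x=-1.628: |R|=1.08984 >1
Interval (-1.5429, 0).

z* = -1.5429.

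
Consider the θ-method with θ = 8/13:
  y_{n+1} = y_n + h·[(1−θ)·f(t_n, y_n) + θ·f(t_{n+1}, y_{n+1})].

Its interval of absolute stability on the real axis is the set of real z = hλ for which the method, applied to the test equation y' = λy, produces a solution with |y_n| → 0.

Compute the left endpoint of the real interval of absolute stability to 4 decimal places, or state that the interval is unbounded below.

interval (−∞, 0).

On y'=λy, z=hλ:
  y_{n+1} = y_n + z·[5/13·y_n + 8/13·y_{n+1}] ⇒ (1 − 8/13z)y_{n+1} = (1 + 5/13z)y_n
  ⇒ R(z) = (1 + 5/13z)/(1 − 8/13z).

Solve |R(x)|<1 on ℝ⁻.
x=-0.95: |R|=0.4005
x=-2: |R|=0.1034
x=-10: |R|=0.3978
x=-100: |R|=0.5990
θ=8/13≥1/2 ⇒ |1+5/13x|<|1−8/13x| ∀x<0 ⇒ unbounded interval.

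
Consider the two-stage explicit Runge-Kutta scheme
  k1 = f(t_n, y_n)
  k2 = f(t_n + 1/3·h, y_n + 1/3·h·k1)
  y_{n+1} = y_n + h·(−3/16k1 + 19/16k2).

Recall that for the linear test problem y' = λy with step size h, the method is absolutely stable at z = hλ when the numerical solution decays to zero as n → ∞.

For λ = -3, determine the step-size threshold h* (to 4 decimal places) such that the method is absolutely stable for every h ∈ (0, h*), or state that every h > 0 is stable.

Test eqn y'=λy, z=hλ:
  k1=λy_n ⇒ h·k1=z·y_n;  k2=λ(1+1/3z)y_n ⇒ h·k2=z(1+1/3z)y_n
  y_{n+1}/y_n = 1 − 3/16z + 19/16z(1+1/3z) = 1 + z + 19/48z²
  Hence R(z) = 1 + z + 19/48z².

Boundary: |R(x)|=1, x<0.
x=-1.52: |R|=0.3945
R=1: x+19/48x²=0 ⇒ x=−48/19=-2.5263; min R=1−1/(4·19/48)=0.3684>−1
Confirm numerically:
  x=-1.936: |R|=0.54762 <1
  x=-1.530: |R|=0.39661 <1
  x=-1.110: |R|=0.37771 <1
  x=-3.071: |R|=1.66212 >1
  x=-2.574: |R|=1.04858 >1
Interval (-2.5263, 0).

(-2.5263,0); λ=-3 ⇒ h* = (48/19)/3 = 0.8421.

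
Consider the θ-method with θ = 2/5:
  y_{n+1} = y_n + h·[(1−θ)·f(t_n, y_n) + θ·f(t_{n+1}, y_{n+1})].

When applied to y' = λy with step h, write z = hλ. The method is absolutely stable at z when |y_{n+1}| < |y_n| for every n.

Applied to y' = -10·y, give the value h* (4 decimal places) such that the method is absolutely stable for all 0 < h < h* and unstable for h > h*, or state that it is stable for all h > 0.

(-10.0000,0); λ=-10 ⇒ h* = (10)/10 = 1.0000.

On y'=λy, z=hλ:
  y_{n+1} = y_n + z·[3/5·y_n + 2/5·y_{n+1}] ⇒ (1 − 2/5z)y_{n+1} = (1 + 3/5z)y_n
  R(z) = (1 + 3/5z)/(1 − 2/5z).

Solve |R(x)|<1 on ℝ⁻.
x=-0.88: |R|=0.3491
R=−1: 1+3/5x = −1+2/5x ⇒ -1/5x=2 ⇒ x=2/(-1/5)=-10.0000
Confirm numerically:
  x=-9.799: |R|=0.99183 <1
  x=-6.173: |R|=0.77937 <1
  x=-6.027: |R|=0.76703 <1
  x=-10.400: |R|=1.01550 >1
  x=-10.329: |R|=1.01282 >1
Stable set (-10.0000, 0).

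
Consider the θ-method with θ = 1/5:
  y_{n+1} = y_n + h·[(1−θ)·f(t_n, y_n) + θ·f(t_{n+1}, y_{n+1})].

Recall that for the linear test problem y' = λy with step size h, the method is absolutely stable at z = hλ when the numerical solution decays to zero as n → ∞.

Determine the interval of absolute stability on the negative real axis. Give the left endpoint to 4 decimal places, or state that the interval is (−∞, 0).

On y'=λy, z=hλ:
  y_{n+1} = y_n + z·[4/5·y_n + 1/5·y_{n+1}] ⇒ (1 − 1/5z)y_{n+1} = (1 + 4/5z)y_n
  ⇒ R(z) = (1 + 4/5z)/(1 − 1/5z).

Boundary: |R(x)|=1, x<0.
x=-0.93: |R|=0.2159
R=−1: 1+4/5x = −1+1/5x ⇒ -3/5x=2 ⇒ x=2/(-3/5)=-3.3333
Confirm numerically:
  x=-2.807: |R|=0.79775 <1
  x=-2.429: |R|=0.63481 <1
  x=-2.428: |R|=0.63436 <1
  x=-1.356: |R|=0.06671 <1
  x=-3.627: |R|=1.10212 >1
  x=-3.439: |R|=1.03756 >1
So |R|<1 on (-3.3333, 0).

z∈(-3.3333,0).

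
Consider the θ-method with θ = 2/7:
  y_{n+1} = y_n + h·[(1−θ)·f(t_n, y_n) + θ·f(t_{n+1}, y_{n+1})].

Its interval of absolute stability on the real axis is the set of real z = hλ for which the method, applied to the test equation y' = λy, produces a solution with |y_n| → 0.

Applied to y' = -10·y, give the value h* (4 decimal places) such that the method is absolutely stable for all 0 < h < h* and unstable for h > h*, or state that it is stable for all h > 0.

(-4.6667,0); λ=-10 ⇒ h* = (14/3)/10 = 0.4667.

With y'=λy (z=hλ):
  y_{n+1} = y_n + z·[5/7·y_n + 2/7·y_{n+1}] ⇒ (1 − 2/7z)y_{n+1} = (1 + 5/7z)y_n
  R(z) = (1 + 5/7z)/(1 − 2/7z).

Need |R(x)|<1, x<0.
x=-0.8: |R|=0.3488
R=−1: 1+5/7x = −1+2/7x ⇒ -3/7x=2 ⇒ x=2/(-3/7)=-4.6667
Confirm numerically:
  x=-4.228: |R|=0.91486 <1
  x=-3.023: |R|=0.62203 <1
  x=-2.964: |R|=0.60489 <1
  x=-5.262: |R|=1.10192 >1
  x=-5.161: |R|=1.08561 >1
  x=-4.939: |R|=1.04841 >1
Stable set (-4.6667, 0).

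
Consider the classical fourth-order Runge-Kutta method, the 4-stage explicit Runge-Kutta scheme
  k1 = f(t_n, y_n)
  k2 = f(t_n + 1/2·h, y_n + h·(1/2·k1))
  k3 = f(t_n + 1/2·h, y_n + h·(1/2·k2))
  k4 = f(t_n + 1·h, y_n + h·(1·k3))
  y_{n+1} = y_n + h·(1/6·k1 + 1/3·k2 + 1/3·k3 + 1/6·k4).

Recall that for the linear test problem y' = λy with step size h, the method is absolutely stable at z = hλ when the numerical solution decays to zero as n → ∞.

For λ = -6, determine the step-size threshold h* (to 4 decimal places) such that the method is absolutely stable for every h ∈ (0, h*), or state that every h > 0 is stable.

Test eqn y'=λy, z=hλ:
  order 4, 4-stage ⇒ R(z)=1+z+z^2/2+z^3/6+z^4/24
  (e.g. R(-0.42)=0.65715, |R|=0.65715)

Find x<0 with |R(x)|<1.
x=-0.42: |R|=0.6571
|R(-2.73)|=0.9198 |R(-0.92)|=0.4033 |R(-0.78)|=0.4605
Bisect:
  x_lo=-3.4438 |R|=2.5395  x_hi=-0.3671 |R|=0.6928
  mid=-1.90542 |R|=0.30614 →hi
  mid=-2.67460 |R|=0.84554 →hi
  mid=-3.05919 |R|=1.49782 →lo
  mid=-2.86689 |R|=1.13016 →lo
  mid=-2.77075 |R|=0.97829 →hi
  mid=-2.81882 |R|=1.05173 →lo
  mid=-2.79478 |R|=1.01440 →lo
  ...
  [-2.78539,-2.78520] ⇒ x*=-2.7853
Interval (-2.7853, 0).

(-2.7853,0); λ=-6 ⇒ h* = 0.4642.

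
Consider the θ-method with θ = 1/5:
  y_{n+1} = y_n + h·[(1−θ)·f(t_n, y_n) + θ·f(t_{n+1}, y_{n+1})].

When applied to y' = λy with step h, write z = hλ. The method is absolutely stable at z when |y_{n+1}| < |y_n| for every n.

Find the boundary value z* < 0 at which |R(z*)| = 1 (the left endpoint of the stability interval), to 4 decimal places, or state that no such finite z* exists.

z* = -3.3333.

Test eqn y'=λy, z=hλ:
  y_{n+1} = y_n + z·[4/5·y_n + 1/5·y_{n+1}] ⇒ (1 − 1/5z)y_{n+1} = (1 + 4/5z)y_n
  R(z) = (1 + 4/5z)/(1 − 1/5z).

Solve |R(x)|<1 on ℝ⁻.
x=-0.71: |R|=0.3783
R=−1: 1+4/5x = −1+1/5x ⇒ -3/5x=2 ⇒ x=2/(-3/5)=-3.3333
Confirm numerically:
  x=-2.494: |R|=0.66400 <1
  x=-2.245: |R|=0.54934 <1
  x=-1.724: |R|=0.28198 <1
  x=-3.711: |R|=1.13007 >1
  x=-3.548: |R|=1.07534 >1
  x=-3.399: |R|=1.02346 >1
Interval (-3.3333, 0).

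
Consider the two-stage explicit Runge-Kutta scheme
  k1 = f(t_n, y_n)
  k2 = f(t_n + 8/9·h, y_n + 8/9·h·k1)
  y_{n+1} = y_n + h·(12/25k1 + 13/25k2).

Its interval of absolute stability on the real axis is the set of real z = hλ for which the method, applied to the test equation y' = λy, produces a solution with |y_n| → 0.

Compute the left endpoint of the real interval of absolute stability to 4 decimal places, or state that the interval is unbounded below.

z* = -2.1635.

With y'=λy (z=hλ):
  k1=λy_n ⇒ h·k1=z·y_n;  k2=λ(1+8/9z)y_n ⇒ h·k2=z(1+8/9z)y_n
  y_{n+1}/y_n = 1 + 12/25z + 13/25z(1+8/9z) = 1 + z + 104/225z²
  R(z) = 1 + z + 104/225z².

Find x<0 with |R(x)|<1.
x=-1.04: |R|=0.4599
R=1: x+104/225x²=0 ⇒ x=−225/104=-2.1635; min R=1−1/(4·104/225)=0.4591>−1
Confirm numerically:
  x=-2.064: |R|=0.90511 <1
  x=-1.853: |R|=0.73409 <1
  x=-1.681: |R|=0.62513 <1
  x=-1.652: |R|=0.60945 <1
  x=-2.664: |R|=1.61634 >1
  x=-2.394: |R|=1.25510 >1
Stable set (-2.1635, 0).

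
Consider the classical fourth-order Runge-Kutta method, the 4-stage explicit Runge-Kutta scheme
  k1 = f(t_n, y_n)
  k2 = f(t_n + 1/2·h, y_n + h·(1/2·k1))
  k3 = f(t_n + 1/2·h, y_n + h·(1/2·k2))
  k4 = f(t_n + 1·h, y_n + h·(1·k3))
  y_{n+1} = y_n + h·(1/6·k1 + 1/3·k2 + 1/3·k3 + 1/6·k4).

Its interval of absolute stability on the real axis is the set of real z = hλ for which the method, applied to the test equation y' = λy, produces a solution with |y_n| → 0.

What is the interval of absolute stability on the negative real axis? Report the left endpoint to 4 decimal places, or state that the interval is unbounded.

z∈(-2.7853,0).

Set f=λy, z=hλ:
  order 4, 4-stage ⇒ R(z)=1+z+z^2/2+z^3/6+z^4/24
  (e.g. R(-1.65)=0.27140, |R|=0.27140)

Need |R(x)|<1, x<0.
x=-1.65: |R|=0.2714
|R(-2.71)|=0.8923 |R(-1.96)|=0.3208 |R(-1.02)|=0.3684
Bisect:
  x_lo=-3.2535 |R|=1.9679  x_hi=-0.3352 |R|=0.7152
  mid=-1.79435 |R|=0.28455 →hi
  mid=-2.52391 |R|=0.67232 →hi
  mid=-2.88870 |R|=1.16743 →lo
  mid=-2.70631 |R|=0.88730 →hi
  mid=-2.79750 |R|=1.01856 →lo
  mid=-2.75190 |R|=0.95081 →hi
  mid=-2.77470 |R|=0.98415 →hi
  mid=-2.78610 |R|=1.00122 →lo
  ...
  [-2.78539,-2.78521] ⇒ x*=-2.7853
So |R|<1 on (-2.7853, 0).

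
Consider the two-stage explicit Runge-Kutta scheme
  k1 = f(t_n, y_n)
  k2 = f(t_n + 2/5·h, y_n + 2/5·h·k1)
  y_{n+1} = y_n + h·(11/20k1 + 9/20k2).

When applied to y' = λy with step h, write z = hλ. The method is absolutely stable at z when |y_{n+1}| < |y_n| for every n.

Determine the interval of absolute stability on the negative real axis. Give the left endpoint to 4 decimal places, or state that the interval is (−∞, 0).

Set f=λy, z=hλ:
  k1=λy_n ⇒ h·k1=z·y_n;  k2=λ(1+2/5z)y_n ⇒ h·k2=z(1+2/5z)y_n
  y_{n+1}/y_n = 1 + 11/20z + 9/20z(1+2/5z) = 1 + z + 9/50z²
  so R(z) = 1 + z + 9/50z².

Find x<0 with |R(x)|<1.
x=-0.73: |R|=0.3659
R=1: x+9/50x²=0 ⇒ x=−50/9=-5.5556; min R=1−1/(4·9/50)=-0.3889>−1
Confirm numerically:
  x=-3.911: |R|=0.15773 <1
  x=-3.508: |R|=0.29291 <1
  x=-3.467: |R|=0.30338 <1
  x=-2.521: |R|=0.37702 <1
  x=-6.150: |R|=1.65805 >1
  x=-5.768: |R|=1.22057 >1
So |R|<1 on (-5.5556, 0).

z∈(-5.5556,0).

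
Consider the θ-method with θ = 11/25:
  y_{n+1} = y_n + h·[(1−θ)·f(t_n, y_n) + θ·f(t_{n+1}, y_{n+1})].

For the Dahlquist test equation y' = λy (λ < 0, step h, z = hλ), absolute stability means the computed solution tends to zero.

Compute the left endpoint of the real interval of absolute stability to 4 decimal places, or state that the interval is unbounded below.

Test eqn y'=λy, z=hλ:
  y_{n+1} = y_n + z·[14/25·y_n + 11/25·y_{n+1}] ⇒ (1 − 11/25z)y_{n+1} = (1 + 14/25z)y_n
  ⇒ R(z) = (1 + 14/25z)/(1 − 11/25z).

Find x<0 with |R(x)|<1.
x=-0.7: |R|=0.4648
R=−1: 1+14/25x = −1+11/25x ⇒ -3/25x=2 ⇒ x=2/(-3/25)=-16.6667
Confirm numerically:
  x=-14.198: |R|=0.95912 <1
  x=-11.549: |R|=0.89902 <1
  x=-10.569: |R|=0.87050 <1
  x=-10.181: |R|=0.85797 <1
  x=-17.058: |R|=1.00552 >1
  x=-16.799: |R|=1.00189 >1
So |R|<1 on (-16.6667, 0).

z* = -16.6667.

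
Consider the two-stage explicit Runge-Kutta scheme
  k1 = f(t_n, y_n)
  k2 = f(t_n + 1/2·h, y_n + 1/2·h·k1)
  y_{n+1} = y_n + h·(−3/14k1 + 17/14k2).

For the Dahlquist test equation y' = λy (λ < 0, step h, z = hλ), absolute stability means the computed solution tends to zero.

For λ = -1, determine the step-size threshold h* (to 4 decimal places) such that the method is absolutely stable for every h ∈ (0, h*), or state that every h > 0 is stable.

On y'=λy, z=hλ:
  k1=λy_n ⇒ h·k1=z·y_n;  k2=λ(1+1/2z)y_n ⇒ h·k2=z(1+1/2z)y_n
  y_{n+1}/y_n = 1 − 3/14z + 17/14z(1+1/2z) = 1 + z + 17/28z²
  ⇒ R(z) = 1 + z + 17/28z².

Need |R(x)|<1, x<0.
x=-0.96: |R|=0.5995
R=1: x+17/28x²=0 ⇒ x=−28/17=-1.6471; min R=1−1/(4·17/28)=0.5882>−1
Confirm numerically:
  x=-1.606: |R|=0.95996 <1
  x=-0.934: |R|=0.59564 <1
  x=-0.883: |R|=0.59038 <1
  x=-2.144: |R|=1.64688 >1
  x=-1.773: |R|=1.13557 >1
Stable set (-1.6471, 0).

(-1.6471,0); λ=-1 ⇒ h* = (28/17)/1 = 1.6471.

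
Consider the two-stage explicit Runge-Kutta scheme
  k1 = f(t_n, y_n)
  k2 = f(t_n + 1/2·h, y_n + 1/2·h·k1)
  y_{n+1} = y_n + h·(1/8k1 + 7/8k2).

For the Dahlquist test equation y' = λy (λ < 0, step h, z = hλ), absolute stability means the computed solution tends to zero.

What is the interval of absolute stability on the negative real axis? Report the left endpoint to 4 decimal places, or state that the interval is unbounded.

On y'=λy, z=hλ:
  k1=λy_n ⇒ h·k1=z·y_n;  k2=λ(1+1/2z)y_n ⇒ h·k2=z(1+1/2z)y_n
  y_{n+1}/y_n = 1 + 1/8z + 7/8z(1+1/2z) = 1 + z + 7/16z²
  ⇒ R(z) = 1 + z + 7/16z².

Boundary: |R(x)|=1, x<0.
x=-1.56: |R|=0.5047
R=1: x+7/16x²=0 ⇒ x=−16/7=-2.2857; min R=1−1/(4·7/16)=0.4286>−1
Confirm numerically:
  x=-1.800: |R|=0.61750 <1
  x=-1.643: |R|=0.53801 <1
  x=-0.979: |R|=0.44032 <1
  x=-0.954: |R|=0.44418 <1
  x=-2.695: |R|=1.48257 >1
  x=-2.331: |R|=1.04618 >1
So |R|<1 on (-2.2857, 0).

z∈(-2.2857,0).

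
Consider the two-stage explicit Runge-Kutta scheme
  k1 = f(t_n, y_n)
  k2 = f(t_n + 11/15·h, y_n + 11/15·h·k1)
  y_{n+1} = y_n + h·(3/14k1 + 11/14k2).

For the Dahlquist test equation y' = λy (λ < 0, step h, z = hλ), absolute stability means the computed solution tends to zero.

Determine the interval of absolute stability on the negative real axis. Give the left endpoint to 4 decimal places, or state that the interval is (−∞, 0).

z∈(-1.7355,0).

On y'=λy, z=hλ:
  k1=λy_n ⇒ h·k1=z·y_n;  k2=λ(1+11/15z)y_n ⇒ h·k2=z(1+11/15z)y_n
  y_{n+1}/y_n = 1 + 3/14z + 11/14z(1+11/15z) = 1 + z + 121/210z²
  R(z) = 1 + z + 121/210z².

Need |R(x)|<1, x<0.
x=-0.95: |R|=0.5700
R=1: x+121/210x²=0 ⇒ x=−210/121=-1.7355; min R=1−1/(4·121/210)=0.5661>−1
Confirm numerically:
  x=-1.504: |R|=0.79935 <1
  x=-1.353: |R|=0.70178 <1
  x=-1.253: |R|=0.65162 <1
  x=-1.020: |R|=0.57947 <1
  x=-2.215: |R|=1.61192 >1
  x=-2.214: |R|=1.61037 >1
Stable set (-1.7355, 0).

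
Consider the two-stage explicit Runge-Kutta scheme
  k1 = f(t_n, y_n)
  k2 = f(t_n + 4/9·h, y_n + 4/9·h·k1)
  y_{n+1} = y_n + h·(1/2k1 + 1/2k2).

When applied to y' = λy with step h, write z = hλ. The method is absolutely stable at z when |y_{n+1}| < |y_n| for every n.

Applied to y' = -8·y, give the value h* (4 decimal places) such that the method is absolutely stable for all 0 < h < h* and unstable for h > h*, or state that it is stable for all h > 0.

Test eqn y'=λy, z=hλ:
  k1=λy_n ⇒ h·k1=z·y_n;  k2=λ(1+4/9z)y_n ⇒ h·k2=z(1+4/9z)y_n
  y_{n+1}/y_n = 1 + 1/2z + 1/2z(1+4/9z) = 1 + z + 2/9z²
  so R(z) = 1 + z + 2/9z².

Find x<0 with |R(x)|<1.
x=-0.32: |R|=0.7028
R=1: x+2/9x²=0 ⇒ x=−9/2=-4.5000; min R=1−1/(4·2/9)=-0.1250>−1
Confirm numerically:
  x=-4.359: |R|=0.86342 <1
  x=-2.809: |R|=0.05556 <1
  x=-2.649: |R|=0.08962 <1
  x=-5.058: |R|=1.62719 >1
  x=-4.793: |R|=1.31208 >1
Interval (-4.5000, 0).

(-4.5000,0); λ=-8 ⇒ h* = (9/2)/8 = 0.5625.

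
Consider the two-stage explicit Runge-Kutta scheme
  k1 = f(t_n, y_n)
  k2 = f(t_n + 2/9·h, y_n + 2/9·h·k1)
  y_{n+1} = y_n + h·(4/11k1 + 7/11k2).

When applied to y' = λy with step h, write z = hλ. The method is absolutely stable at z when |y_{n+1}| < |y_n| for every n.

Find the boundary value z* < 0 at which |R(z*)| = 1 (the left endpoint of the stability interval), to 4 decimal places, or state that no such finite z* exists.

On y'=λy, z=hλ:
  k1=λy_n ⇒ h·k1=z·y_n;  k2=λ(1+2/9z)y_n ⇒ h·k2=z(1+2/9z)y_n
  y_{n+1}/y_n = 1 + 4/11z + 7/11z(1+2/9z) = 1 + z + 14/99z²
  Hence R(z) = 1 + z + 14/99z².

Need |R(x)|<1, x<0.
x=-1.54: |R|=0.2046
R=1: x+14/99x²=0 ⇒ x=−99/14=-7.0714; min R=1−1/(4·14/99)=-0.7679>−1
Confirm numerically:
  x=-5.978: |R|=0.07564 <1
  x=-5.447: |R|=0.25127 <1
  x=-4.242: |R|=0.69731 <1
  x=-3.359: |R|=0.76344 <1
  x=-7.583: |R|=1.54858 >1
  x=-7.334: |R|=1.27232 >1
  x=-7.143: |R|=1.07230 >1
So |R|<1 on (-7.0714, 0).

left endpoint -7.0714.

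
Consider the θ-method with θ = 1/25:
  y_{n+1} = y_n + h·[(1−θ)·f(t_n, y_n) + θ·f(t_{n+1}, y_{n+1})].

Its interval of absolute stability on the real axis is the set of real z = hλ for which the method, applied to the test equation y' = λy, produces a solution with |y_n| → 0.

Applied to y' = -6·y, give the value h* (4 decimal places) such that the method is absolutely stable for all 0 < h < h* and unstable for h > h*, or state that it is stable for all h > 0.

Set f=λy, z=hλ:
  y_{n+1} = y_n + z·[24/25·y_n + 1/25·y_{n+1}] ⇒ (1 − 1/25z)y_{n+1} = (1 + 24/25z)y_n
  Hence R(z) = (1 + 24/25z)/(1 − 1/25z).

Solve |R(x)|<1 on ℝ⁻.
x=-0.6: |R|=0.4141
R=−1: 1+24/25x = −1+1/25x ⇒ -23/25x=2 ⇒ x=2/(-23/25)=-2.1739
Confirm numerically:
  x=-2.014: |R|=0.86385 <1
  x=-1.906: |R|=0.77098 <1
  x=-1.696: |R|=0.58825 <1
  x=-2.505: |R|=1.27686 >1
  x=-2.343: |R|=1.14223 >1
Stable set (-2.1739, 0).

(-2.1739,0); λ=-6 ⇒ h* = (50/23)/6 = 0.3623.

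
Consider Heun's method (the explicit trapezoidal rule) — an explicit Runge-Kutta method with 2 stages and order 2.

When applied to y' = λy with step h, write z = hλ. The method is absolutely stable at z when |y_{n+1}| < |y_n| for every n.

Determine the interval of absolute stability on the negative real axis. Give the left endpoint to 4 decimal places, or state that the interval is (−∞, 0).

On y'=λy, z=hλ:
  order 2, 2-stage ⇒ R(z)=1+z+z^2/2
  (e.g. R(-0.93)=0.50245, |R|=0.50245)

Need |R(x)|<1, x<0.
x=-0.93: |R|=0.5025
|R(-2.37)|=1.4385 |R(-0.6)|=0.5800 |R(-0.51)|=0.6200
Bisect:
  x_lo=-2.4067 |R|=1.4894  x_hi=-0.2867 |R|=0.7544
  mid=-1.34670 |R|=0.56010 →hi
  mid=-1.87671 |R|=0.88431 →hi
  mid=-2.14172 |R|=1.15176 →lo
  mid=-2.00921 |R|=1.00926 →lo
  mid=-1.94296 |R|=0.94459 →hi
  mid=-1.97609 |R|=0.97637 →hi
  mid=-1.99265 |R|=0.99268 →hi
  mid=-2.00093 |R|=1.00093 →lo
  mid=-1.99679 |R|=0.99680 →hi
  mid=-1.99886 |R|=0.99886 →hi
  ...
  [-2.00003,-1.99990] ⇒ x*=-2.0000
Interval (-2.0000, 0).

(-2.0000, 0).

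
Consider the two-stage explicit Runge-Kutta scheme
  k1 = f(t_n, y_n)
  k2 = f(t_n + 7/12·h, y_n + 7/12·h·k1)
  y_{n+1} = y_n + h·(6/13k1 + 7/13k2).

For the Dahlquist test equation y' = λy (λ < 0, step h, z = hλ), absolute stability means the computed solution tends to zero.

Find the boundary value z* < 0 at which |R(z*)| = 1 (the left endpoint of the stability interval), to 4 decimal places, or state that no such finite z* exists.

left endpoint -3.1837.

Set f=λy, z=hλ:
  k1=λy_n ⇒ h·k1=z·y_n;  k2=λ(1+7/12z)y_n ⇒ h·k2=z(1+7/12z)y_n
  y_{n+1}/y_n = 1 + 6/13z + 7/13z(1+7/12z) = 1 + z + 49/156z²
  R(z) = 1 + z + 49/156z².

Find x<0 with |R(x)|<1.
x=-0.87: |R|=0.3677
R=1: x+49/156x²=0 ⇒ x=−156/49=-3.1837; min R=1−1/(4·49/156)=0.2041>−1
Confirm numerically:
  x=-2.852: |R|=0.70288 <1
  x=-2.165: |R|=0.30727 <1
  x=-2.112: |R|=0.28907 <1
  x=-1.312: |R|=0.22868 <1
  x=-3.699: |R|=1.59874 >1
  x=-3.501: |R|=1.34896 >1
Stable set (-3.1837, 0).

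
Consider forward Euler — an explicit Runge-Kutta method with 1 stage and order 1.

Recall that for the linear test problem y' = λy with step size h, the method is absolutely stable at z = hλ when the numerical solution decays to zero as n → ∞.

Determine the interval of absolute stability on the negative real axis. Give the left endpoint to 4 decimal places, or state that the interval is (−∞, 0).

Set f=λy, z=hλ:
  order 1, 1-stage ⇒ R(z)=1+z
  (e.g. R(-0.55)=0.45000, |R|=0.45000)

Boundary: |R(x)|=1, x<0.
x=-0.55: |R|=0.4500
|R(-1.95)|=0.9500 |R(-1.84)|=0.8400 |R(-0.73)|=0.2700
Bisect:
  x_lo=-2.6670 |R|=1.6670  x_hi=-0.3245 |R|=0.6755
  mid=-1.49573 |R|=0.49573 →hi
  mid=-2.08134 |R|=1.08134 →lo
  mid=-1.78853 |R|=0.78853 →hi
  mid=-1.93494 |R|=0.93494 →hi
  mid=-2.00814 |R|=1.00814 →lo
  mid=-1.97154 |R|=0.97154 →hi
  mid=-1.98984 |R|=0.98984 →hi
  ...
  [-2.00013,-1.99999] ⇒ x*=-2.0000
So |R|<1 on (-2.0000, 0).

(-2.0000, 0).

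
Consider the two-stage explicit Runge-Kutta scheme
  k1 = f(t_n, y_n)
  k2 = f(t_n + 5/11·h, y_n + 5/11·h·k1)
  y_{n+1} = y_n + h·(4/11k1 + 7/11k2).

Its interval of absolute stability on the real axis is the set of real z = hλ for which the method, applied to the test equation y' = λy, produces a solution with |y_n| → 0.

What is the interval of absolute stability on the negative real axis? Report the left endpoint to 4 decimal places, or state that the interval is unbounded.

(-3.4571, 0).

On y'=λy, z=hλ:
  k1=λy_n ⇒ h·k1=z·y_n;  k2=λ(1+5/11z)y_n ⇒ h·k2=z(1+5/11z)y_n
  y_{n+1}/y_n = 1 + 4/11z + 7/11z(1+5/11z) = 1 + z + 35/121z²
  Hence R(z) = 1 + z + 35/121z².

Boundary: |R(x)|=1, x<0.
x=-0.49: |R|=0.5795
R=1: x+35/121x²=0 ⇒ x=−121/35=-3.4571; min R=1−1/(4·35/121)=0.1357>−1
Confirm numerically:
  x=-2.870: |R|=0.51257 <1
  x=-1.988: |R|=0.15518 <1
  x=-1.803: |R|=0.13732 <1
  x=-1.797: |R|=0.13707 <1
  x=-3.957: |R|=1.57213 >1
  x=-3.932: |R|=1.54008 >1
  x=-3.547: |R|=1.09219 >1
So |R|<1 on (-3.4571, 0).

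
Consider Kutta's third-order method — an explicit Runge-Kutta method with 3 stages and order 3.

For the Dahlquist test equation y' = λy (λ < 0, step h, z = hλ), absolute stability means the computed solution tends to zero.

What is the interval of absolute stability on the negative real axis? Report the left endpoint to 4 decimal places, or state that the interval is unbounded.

Test eqn y'=λy, z=hλ:
  order 3, 3-stage ⇒ R(z)=1+z+z^2/2+z^3/6
  (e.g. R(-1.06)=0.30330, |R|=0.30330)

Solve |R(x)|<1 on ℝ⁻.
x=-1.06: |R|=0.3033
|R(-1.24)|=0.2110 |R(-0.85)|=0.4089 |R(-0.56)|=0.5675
Bisect:
  x_lo=-2.8481 |R|=1.6428  x_hi=-0.1412 |R|=0.8683
  mid=-1.49469 |R|=0.06581 →hi
  mid=-2.17141 |R|=0.52028 →hi
  mid=-2.50978 |R|=0.99512 →hi
  mid=-2.67896 |R|=1.29495 →lo
  mid=-2.59437 |R|=1.13933 →lo
  mid=-2.55207 |R|=1.06584 →lo
  mid=-2.53092 |R|=1.03014 →lo
  ...
  [-2.51275,-2.51258] ⇒ x*=-2.5127
Interval (-2.5127, 0).

z∈(-2.5127,0).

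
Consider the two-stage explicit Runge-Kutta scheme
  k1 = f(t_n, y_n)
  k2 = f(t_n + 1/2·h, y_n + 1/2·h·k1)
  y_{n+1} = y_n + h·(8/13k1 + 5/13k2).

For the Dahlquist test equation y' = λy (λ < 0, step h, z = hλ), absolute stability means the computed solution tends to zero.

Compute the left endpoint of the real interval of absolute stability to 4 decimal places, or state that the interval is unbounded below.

left endpoint -5.2000.

With y'=λy (z=hλ):
  k1=λy_n ⇒ h·k1=z·y_n;  k2=λ(1+1/2z)y_n ⇒ h·k2=z(1+1/2z)y_n
  y_{n+1}/y_n = 1 + 8/13z + 5/13z(1+1/2z) = 1 + z + 5/26z²
  ⇒ R(z) = 1 + z + 5/26z².

Find x<0 with |R(x)|<1.
x=-1.55: |R|=0.0880
R=1: x+5/26x²=0 ⇒ x=−26/5=-5.2000; min R=1−1/(4·5/26)=-0.3000>−1
Confirm numerically:
  x=-4.150: |R|=0.16202 <1
  x=-3.472: |R|=0.15377 <1
  x=-2.162: |R|=0.26311 <1
  x=-5.650: |R|=1.48894 >1
  x=-5.601: |R|=1.43192 >1
  x=-5.279: |R|=1.08020 >1
So |R|<1 on (-5.2000, 0).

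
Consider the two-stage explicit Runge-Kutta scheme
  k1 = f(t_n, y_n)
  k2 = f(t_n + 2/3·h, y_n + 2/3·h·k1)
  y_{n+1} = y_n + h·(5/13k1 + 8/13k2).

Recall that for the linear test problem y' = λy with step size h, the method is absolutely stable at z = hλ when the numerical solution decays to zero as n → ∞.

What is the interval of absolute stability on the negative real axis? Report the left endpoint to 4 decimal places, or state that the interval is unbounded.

z∈(-2.4375,0).

On y'=λy, z=hλ:
  k1=λy_n ⇒ h·k1=z·y_n;  k2=λ(1+2/3z)y_n ⇒ h·k2=z(1+2/3z)y_n
  y_{n+1}/y_n = 1 + 5/13z + 8/13z(1+2/3z) = 1 + z + 16/39z²
  R(z) = 1 + z + 16/39z².

Find x<0 with |R(x)|<1.
x=-0.51: |R|=0.5967
R=1: x+16/39x²=0 ⇒ x=−39/16=-2.4375; min R=1−1/(4·16/39)=0.3906>−1
Confirm numerically:
  x=-2.366: |R|=0.93060 <1
  x=-1.907: |R|=0.58496 <1
  x=-1.671: |R|=0.47453 <1
  x=-1.384: |R|=0.40183 <1
  x=-2.788: |R|=1.40090 >1
  x=-2.739: |R|=1.33879 >1
So |R|<1 on (-2.4375, 0).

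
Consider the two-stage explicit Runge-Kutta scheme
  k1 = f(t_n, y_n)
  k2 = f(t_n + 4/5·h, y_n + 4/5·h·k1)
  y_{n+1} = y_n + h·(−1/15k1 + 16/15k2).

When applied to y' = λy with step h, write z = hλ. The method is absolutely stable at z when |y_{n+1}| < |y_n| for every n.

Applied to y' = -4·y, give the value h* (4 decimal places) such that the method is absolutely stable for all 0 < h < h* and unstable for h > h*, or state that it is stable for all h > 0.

(-1.1719,0); λ=-4 ⇒ h* = (75/64)/4 = 0.2930.

Set f=λy, z=hλ:
  k1=λy_n ⇒ h·k1=z·y_n;  k2=λ(1+4/5z)y_n ⇒ h·k2=z(1+4/5z)y_n
  y_{n+1}/y_n = 1 − 1/15z + 16/15z(1+4/5z) = 1 + z + 64/75z²
  ⇒ R(z) = 1 + z + 64/75z².

Find x<0 with |R(x)|<1.
x=-1.65: |R|=1.6732
R=1: x+64/75x²=0 ⇒ x=−75/64=-1.1719; min R=1−1/(4·64/75)=0.7070>−1
Confirm numerically:
  x=-1.091: |R|=0.92471 <1
  x=-1.065: |R|=0.90287 <1
  x=-0.969: |R|=0.83225 <1
  x=-0.526: |R|=0.71010 <1
  x=-1.673: |R|=1.71542 >1
  x=-1.633: |R|=1.64257 >1
  x=-1.593: |R|=1.57246 >1
So |R|<1 on (-1.1719, 0).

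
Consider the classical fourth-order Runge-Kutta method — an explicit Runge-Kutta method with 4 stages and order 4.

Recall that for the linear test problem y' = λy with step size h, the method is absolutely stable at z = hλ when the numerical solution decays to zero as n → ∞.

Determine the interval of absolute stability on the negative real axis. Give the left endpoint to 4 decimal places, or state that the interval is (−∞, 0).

(-2.7853, 0).

With y'=λy (z=hλ):
  order 4, 4-stage ⇒ R(z)=1+z+z^2/2+z^3/6+z^4/24
  (e.g. R(-0.31)=0.73347, |R|=0.73347)

Boundary: |R(x)|=1, x<0.
x=-0.31: |R|=0.7335
|R(-2.6)|=0.7547 |R(-2.3)|=0.4832 |R(-0.85)|=0.4306
Bisect:
  x_lo=-3.4774 |R|=2.6531  x_hi=-0.0560 |R|=0.9455
  mid=-1.76670 |R|=0.28079 →hi
  mid=-2.62204 |R|=0.78050 →hi
  mid=-3.04971 |R|=1.47755 →lo
  mid=-2.83588 |R|=1.07898 →lo
  mid=-2.72896 |R|=0.91833 →hi
  mid=-2.78242 |R|=0.99567 →hi
  mid=-2.80915 |R|=1.03656 →lo
  ...
  [-2.78534,-2.78513] ⇒ x*=-2.7853
So |R|<1 on (-2.7853, 0).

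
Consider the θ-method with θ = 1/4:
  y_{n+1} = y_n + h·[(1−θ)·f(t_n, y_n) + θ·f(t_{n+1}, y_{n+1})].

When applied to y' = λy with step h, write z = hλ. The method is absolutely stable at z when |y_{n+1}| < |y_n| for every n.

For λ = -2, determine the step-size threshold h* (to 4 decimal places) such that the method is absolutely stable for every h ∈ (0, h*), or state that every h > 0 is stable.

(-4.0000,0); λ=-2 ⇒ h* = (4)/2 = 2.0000.

On y'=λy, z=hλ:
  y_{n+1} = y_n + z·[3/4·y_n + 1/4·y_{n+1}] ⇒ (1 − 1/4z)y_{n+1} = (1 + 3/4z)y_n
  so R(z) = (1 + 3/4z)/(1 − 1/4z).

Need |R(x)|<1, x<0.
x=-1.56: |R|=0.1223
R=−1: 1+3/4x = −1+1/4x ⇒ -1/2x=2 ⇒ x=2/(-1/2)=-4.0000
Confirm numerically:
  x=-3.085: |R|=0.74171 <1
  x=-2.780: |R|=0.64012 <1
  x=-1.699: |R|=0.19249 <1
  x=-4.175: |R|=1.04281 >1
  x=-4.170: |R|=1.04162 >1
So |R|<1 on (-4.0000, 0).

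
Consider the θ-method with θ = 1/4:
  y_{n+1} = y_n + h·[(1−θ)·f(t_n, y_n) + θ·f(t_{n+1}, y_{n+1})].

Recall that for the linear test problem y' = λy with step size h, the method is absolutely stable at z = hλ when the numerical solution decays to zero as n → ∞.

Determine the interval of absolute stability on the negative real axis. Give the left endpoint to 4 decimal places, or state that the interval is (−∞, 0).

(-4.0000, 0).

With y'=λy (z=hλ):
  y_{n+1} = y_n + z·[3/4·y_n + 1/4·y_{n+1}] ⇒ (1 − 1/4z)y_{n+1} = (1 + 3/4z)y_n
  Hence R(z) = (1 + 3/4z)/(1 − 1/4z).

Solve |R(x)|<1 on ℝ⁻.
x=-0.81: |R|=0.3264
R=−1: 1+3/4x = −1+1/4x ⇒ -1/2x=2 ⇒ x=2/(-1/2)=-4.0000
Confirm numerically:
  x=-3.132: |R|=0.75659 <1
  x=-2.182: |R|=0.41184 <1
  x=-1.813: |R|=0.24755 <1
  x=-4.584: |R|=1.13607 >1
  x=-4.445: |R|=1.10539 >1
  x=-4.109: |R|=1.02688 >1
Interval (-4.0000, 0).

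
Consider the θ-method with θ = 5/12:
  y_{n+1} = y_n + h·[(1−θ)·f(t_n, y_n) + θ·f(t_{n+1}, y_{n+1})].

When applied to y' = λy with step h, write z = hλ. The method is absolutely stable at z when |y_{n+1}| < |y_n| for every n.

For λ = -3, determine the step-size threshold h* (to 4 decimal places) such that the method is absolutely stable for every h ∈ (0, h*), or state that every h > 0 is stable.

(-12.0000,0); λ=-3 ⇒ h* = (12)/3 = 4.0000.

Test eqn y'=λy, z=hλ:
  y_{n+1} = y_n + z·[7/12·y_n + 5/12·y_{n+1}] ⇒ (1 − 5/12z)y_{n+1} = (1 + 7/12z)y_n
  R(z) = (1 + 7/12z)/(1 − 5/12z).

Solve |R(x)|<1 on ℝ⁻.
x=-0.79: |R|=0.4056
R=−1: 1+7/12x = −1+5/12x ⇒ -1/6x=2 ⇒ x=2/(-1/6)=-12.0000
Confirm numerically:
  x=-7.799: |R|=0.83524 <1
  x=-6.971: |R|=0.78534 <1
  x=-6.245: |R|=0.73372 <1
  x=-12.296: |R|=1.00806 >1
  x=-12.204: |R|=1.00559 >1
So |R|<1 on (-12.0000, 0).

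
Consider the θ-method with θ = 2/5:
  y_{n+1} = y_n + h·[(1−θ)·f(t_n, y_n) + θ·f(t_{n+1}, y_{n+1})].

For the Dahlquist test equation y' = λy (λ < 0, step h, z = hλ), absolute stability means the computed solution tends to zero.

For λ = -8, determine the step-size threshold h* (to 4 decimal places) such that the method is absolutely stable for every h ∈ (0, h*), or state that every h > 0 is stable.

(-10.0000,0); λ=-8 ⇒ h* = (10)/8 = 1.2500.

Set f=λy, z=hλ:
  y_{n+1} = y_n + z·[3/5·y_n + 2/5·y_{n+1}] ⇒ (1 − 2/5z)y_{n+1} = (1 + 3/5z)y_n
  ⇒ R(z) = (1 + 3/5z)/(1 − 2/5z).

Boundary: |R(x)|=1, x<0.
x=-1.4: |R|=0.1026
R=−1: 1+3/5x = −1+2/5x ⇒ -1/5x=2 ⇒ x=2/(-1/5)=-10.0000
Confirm numerically:
  x=-9.399: |R|=0.97475 <1
  x=-8.434: |R|=0.92839 <1
  x=-5.994: |R|=0.76419 <1
  x=-10.439: |R|=1.01696 >1
  x=-10.411: |R|=1.01592 >1
  x=-10.223: |R|=1.00876 >1
Stable set (-10.0000, 0).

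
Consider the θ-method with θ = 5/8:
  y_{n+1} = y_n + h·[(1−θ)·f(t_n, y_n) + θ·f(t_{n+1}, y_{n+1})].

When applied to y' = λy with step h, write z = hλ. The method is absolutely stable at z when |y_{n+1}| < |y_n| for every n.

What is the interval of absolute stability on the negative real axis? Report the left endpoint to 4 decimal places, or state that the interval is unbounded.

interval (−∞, 0).

Set f=λy, z=hλ:
  y_{n+1} = y_n + z·[3/8·y_n + 5/8·y_{n+1}] ⇒ (1 − 5/8z)y_{n+1} = (1 + 3/8z)y_n
  Hence R(z) = (1 + 3/8z)/(1 − 5/8z).

Boundary: |R(x)|=1, x<0.
x=-0.94: |R|=0.4079
x=-2: |R|=0.1111
x=-10: |R|=0.3793
x=-100: |R|=0.5748
θ=5/8≥1/2 ⇒ |1+3/8x|<|1−5/8x| ∀x<0 ⇒ unbounded interval.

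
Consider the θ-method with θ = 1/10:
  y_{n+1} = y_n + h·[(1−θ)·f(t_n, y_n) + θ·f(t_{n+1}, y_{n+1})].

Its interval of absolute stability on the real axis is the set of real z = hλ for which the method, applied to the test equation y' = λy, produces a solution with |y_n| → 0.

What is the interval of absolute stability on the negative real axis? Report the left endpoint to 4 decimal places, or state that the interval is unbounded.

Test eqn y'=λy, z=hλ:
  y_{n+1} = y_n + z·[9/10·y_n + 1/10·y_{n+1}] ⇒ (1 − 1/10z)y_{n+1} = (1 + 9/10z)y_n
  R(z) = (1 + 9/10z)/(1 − 1/10z).

Find x<0 with |R(x)|<1.
x=-1.73: |R|=0.4749
R=−1: 1+9/10x = −1+1/10x ⇒ -4/5x=2 ⇒ x=2/(-4/5)=-2.5000
Confirm numerically:
  x=-1.797: |R|=0.52327 <1
  x=-1.703: |R|=0.45518 <1
  x=-1.348: |R|=0.18787 <1
  x=-3.016: |R|=1.31715 >1
  x=-2.692: |R|=1.12102 >1
Stable set (-2.5000, 0).

(-2.5000, 0).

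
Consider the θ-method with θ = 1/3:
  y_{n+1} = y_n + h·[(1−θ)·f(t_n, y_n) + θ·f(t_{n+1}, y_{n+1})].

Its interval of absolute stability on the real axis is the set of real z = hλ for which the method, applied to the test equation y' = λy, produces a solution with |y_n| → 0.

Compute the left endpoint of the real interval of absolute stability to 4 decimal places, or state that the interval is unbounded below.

left endpoint -6.0000.

On y'=λy, z=hλ:
  y_{n+1} = y_n + z·[2/3·y_n + 1/3·y_{n+1}] ⇒ (1 − 1/3z)y_{n+1} = (1 + 2/3z)y_n
  so R(z) = (1 + 2/3z)/(1 − 1/3z).

Find x<0 with |R(x)|<1.
x=-0.8: |R|=0.3684
R=−1: 1+2/3x = −1+1/3x ⇒ -1/3x=2 ⇒ x=2/(-1/3)=-6.0000
Confirm numerically:
  x=-5.077: |R|=0.88572 <1
  x=-3.064: |R|=0.51583 <1
  x=-2.994: |R|=0.49850 <1
  x=-6.492: |R|=1.05183 >1
  x=-6.366: |R|=1.03908 >1
  x=-6.112: |R|=1.01229 >1
Interval (-6.0000, 0).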